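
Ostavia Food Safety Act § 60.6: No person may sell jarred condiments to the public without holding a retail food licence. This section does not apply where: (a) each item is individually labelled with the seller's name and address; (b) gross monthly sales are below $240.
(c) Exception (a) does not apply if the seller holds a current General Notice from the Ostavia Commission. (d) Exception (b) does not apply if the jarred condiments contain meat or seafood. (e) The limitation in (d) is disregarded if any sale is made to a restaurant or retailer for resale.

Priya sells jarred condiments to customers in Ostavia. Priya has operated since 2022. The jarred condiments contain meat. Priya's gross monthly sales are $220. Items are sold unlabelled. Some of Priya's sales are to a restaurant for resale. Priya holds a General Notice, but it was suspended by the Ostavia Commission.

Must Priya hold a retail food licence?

Exception (a) does not apply: items are sold unlabelled.
All of (b)'s requirements are met (gross monthly sales are $220, below the $240 limit). As to paragraphs (d)–(e): (d) is engaged (the jarred condiments contain meat), but is overridden by (e): (e) is engaged — some sales are to a restaurant for resale. So (b) applies.

No — exception (b) applies; Priya is not required to hold a retail food licence.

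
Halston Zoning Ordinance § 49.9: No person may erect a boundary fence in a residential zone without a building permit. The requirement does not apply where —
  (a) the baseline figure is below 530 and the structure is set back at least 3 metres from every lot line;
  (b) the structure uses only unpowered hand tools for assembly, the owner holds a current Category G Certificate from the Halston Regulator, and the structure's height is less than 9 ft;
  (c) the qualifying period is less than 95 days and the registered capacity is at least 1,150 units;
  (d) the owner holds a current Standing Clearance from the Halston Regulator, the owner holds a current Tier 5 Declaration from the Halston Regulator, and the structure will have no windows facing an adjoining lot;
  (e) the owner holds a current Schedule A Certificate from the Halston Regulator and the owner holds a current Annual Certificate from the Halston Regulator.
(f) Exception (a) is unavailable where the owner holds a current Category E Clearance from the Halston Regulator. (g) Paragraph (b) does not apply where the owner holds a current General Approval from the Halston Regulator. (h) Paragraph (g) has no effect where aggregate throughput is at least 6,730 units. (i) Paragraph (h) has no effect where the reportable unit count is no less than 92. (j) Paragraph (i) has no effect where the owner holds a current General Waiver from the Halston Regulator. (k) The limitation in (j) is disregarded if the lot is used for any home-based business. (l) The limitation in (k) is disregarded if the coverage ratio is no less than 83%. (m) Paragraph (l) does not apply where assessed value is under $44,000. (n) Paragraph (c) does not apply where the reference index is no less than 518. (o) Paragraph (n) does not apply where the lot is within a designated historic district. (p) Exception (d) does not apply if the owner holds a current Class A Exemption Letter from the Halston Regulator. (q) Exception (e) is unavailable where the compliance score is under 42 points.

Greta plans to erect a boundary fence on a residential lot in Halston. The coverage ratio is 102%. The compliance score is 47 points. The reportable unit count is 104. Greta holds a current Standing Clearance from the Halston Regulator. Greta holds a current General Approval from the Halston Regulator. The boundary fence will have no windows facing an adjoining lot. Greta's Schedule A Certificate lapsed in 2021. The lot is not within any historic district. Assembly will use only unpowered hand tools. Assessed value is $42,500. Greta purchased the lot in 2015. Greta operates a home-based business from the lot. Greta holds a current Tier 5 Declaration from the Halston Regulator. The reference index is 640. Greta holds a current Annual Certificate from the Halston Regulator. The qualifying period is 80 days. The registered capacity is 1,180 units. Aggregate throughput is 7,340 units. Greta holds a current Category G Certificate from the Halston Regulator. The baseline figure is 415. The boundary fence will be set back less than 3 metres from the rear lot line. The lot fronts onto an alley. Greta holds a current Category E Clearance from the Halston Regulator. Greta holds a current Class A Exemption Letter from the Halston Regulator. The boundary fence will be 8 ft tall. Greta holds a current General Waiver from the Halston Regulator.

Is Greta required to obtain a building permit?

Yes — Greta must obtain a building permit.

Exception (a) requires that the structure is set back at least 3 metres from every lot line; but the rear setback is under 3 m, so (a) is unavailable.
Exception (b)'s conditions are all satisfied: assembly uses only hand tools; a current Category G Certificate is held; the structure's height is 8 ft, less than the 9 ft limit. Turning to paragraphs (g)–(m): (g) operates against (b): a current General Approval is held. (h) would limit (g) — aggregate throughput is 7,340 units, meeting the 6,730 units threshold — but (i) sets (h) aside: (i) operates against (h): the reportable unit count is 104, meeting the 92 threshold. (j) would limit (i) — a current General Waiver is held — but (k) sets (j) aside: (k) operates — a home-based business operates on the lot. (l) would limit (k) — the coverage ratio is 102%, meeting the 83% threshold — but (m) sets (l) aside: (m) is engaged — assessed value is $42,500, under the $44,000 limit. So (b) is unavailable.
Exception (c)'s conditions are all satisfied: the qualifying period is 80 days, less than the 95 days limit; the registered capacity is 1,180 units, meeting the 1,150 units threshold. However, paragraphs (n)–(o) must be considered: (n) applies — the reference index is 640, meeting the 518 threshold. (o) is inapplicable (the lot is not in a historic district), so (n) stands. Exception (c) does not apply.
All of (d)'s requirements are met (a current Standing Clearance is held; a current Tier 5 Declaration is held; no windows face an adjoining lot). Turning to paragraph (p): (p) is engaged — a current Class A Exemption Letter is held. (d) is therefore removed.
Exception (e) requires that the owner holds a current Schedule A Certificate from the Halston Regulator; but there is no Schedule A Certificate in force, so (e) is unavailable.
None of the exceptions is available; § 49.9 applies in full.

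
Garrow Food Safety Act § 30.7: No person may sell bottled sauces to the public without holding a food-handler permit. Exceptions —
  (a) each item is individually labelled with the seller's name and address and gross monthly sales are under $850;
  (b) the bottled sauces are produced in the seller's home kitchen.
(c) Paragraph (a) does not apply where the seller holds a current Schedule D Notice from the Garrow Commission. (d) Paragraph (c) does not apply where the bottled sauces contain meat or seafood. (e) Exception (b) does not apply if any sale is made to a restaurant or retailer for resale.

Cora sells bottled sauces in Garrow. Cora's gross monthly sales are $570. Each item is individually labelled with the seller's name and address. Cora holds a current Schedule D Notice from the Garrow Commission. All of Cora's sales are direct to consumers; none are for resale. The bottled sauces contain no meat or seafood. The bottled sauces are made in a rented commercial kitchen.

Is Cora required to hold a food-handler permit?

Exception (a): items are individually labelled; gross monthly sales are $570, under the $850 limit — every condition holds. But applying paragraphs (c)–(d): (c) operates against (a): a current Schedule D Notice is held. (d), which would lift (c), is not engaged — the bottled sauces contain no meat or seafood. Exception (a) does not apply.
Exception (b) requires that the bottled sauces are produced in the seller's home kitchen; but the bottled sauces are made in a commercial kitchen, not a home kitchen, so (b) is unavailable.
Every exception is unavailable, so the rule governs.

Yes — Cora must hold a food-handler permit.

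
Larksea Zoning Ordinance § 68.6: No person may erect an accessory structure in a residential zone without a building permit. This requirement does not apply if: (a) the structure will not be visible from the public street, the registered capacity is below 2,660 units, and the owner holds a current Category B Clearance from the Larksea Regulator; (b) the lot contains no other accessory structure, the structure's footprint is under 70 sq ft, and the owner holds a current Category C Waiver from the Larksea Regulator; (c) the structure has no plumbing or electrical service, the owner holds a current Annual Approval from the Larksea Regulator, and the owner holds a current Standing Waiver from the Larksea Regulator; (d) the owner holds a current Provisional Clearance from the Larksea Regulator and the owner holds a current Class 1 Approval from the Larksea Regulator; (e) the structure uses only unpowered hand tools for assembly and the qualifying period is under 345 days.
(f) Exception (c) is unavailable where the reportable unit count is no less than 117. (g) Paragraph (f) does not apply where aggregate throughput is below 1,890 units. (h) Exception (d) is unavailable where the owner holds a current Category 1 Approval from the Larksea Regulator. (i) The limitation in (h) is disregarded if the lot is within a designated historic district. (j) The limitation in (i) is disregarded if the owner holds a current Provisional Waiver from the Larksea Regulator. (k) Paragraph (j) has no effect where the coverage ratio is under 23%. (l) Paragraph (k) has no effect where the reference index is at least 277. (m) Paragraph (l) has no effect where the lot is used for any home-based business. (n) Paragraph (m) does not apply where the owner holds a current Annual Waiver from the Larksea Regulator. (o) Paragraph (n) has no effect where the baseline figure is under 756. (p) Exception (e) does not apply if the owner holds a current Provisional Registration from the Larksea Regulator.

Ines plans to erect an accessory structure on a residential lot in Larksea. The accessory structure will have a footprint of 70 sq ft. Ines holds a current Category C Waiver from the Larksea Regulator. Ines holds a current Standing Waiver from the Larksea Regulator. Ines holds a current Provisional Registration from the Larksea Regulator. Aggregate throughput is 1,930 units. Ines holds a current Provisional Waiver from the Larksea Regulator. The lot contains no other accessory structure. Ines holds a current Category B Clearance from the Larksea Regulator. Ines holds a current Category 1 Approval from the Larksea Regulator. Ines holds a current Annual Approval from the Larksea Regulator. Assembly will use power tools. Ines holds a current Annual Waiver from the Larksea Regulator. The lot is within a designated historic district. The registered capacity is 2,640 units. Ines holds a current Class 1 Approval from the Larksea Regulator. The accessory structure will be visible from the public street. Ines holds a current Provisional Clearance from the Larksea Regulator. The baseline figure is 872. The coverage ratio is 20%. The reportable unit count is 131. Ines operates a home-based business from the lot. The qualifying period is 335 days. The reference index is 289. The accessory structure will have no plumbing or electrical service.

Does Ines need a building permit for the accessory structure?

Exception (a) requires that the structure will not be visible from the public street; but the structure will be visible from the street, so (a) is unavailable.
Exception (b) requires that the structure's footprint is under 70 sq ft; but the structure's footprint is 70 sq ft, not under 70 sq ft, so (b) is unavailable.
Exception (c): there is no plumbing or electrical service; a current Annual Approval is held; a current Standing Waiver is held — every condition holds. But applying paragraphs (f)–(g): (f) operates against (c): the reportable unit count is 131, meeting the 117 threshold. (g) is inapplicable (aggregate throughput is 1,930 units, not below 1,890 units), so (f) stands. (c) is therefore removed.
Exception (d): a current Provisional Clearance is held; a current Class 1 Approval is held — every condition holds. Turning to paragraphs (h)–(o): (h) operates — a current Category 1 Approval is held. (i) applies (the lot is in a historic district), but is overridden by (j): (j) is triggered — a current Provisional Waiver is held. (k) would limit (j) — the coverage ratio is 20%, under the 23% limit — but (l) sets (k) aside: (l) applies — the reference index is 289, meeting the 277 threshold. (m) would limit (l) — a home-based business operates on the lot — but (n) sets (m) aside: (n) is engaged — a current Annual Waiver is held. (o) is not triggered (the baseline figure is 872, not under 756), so (n) stands. (d) is therefore removed.
Exception (e) does not apply: assembly uses power tools.
Every exception is unavailable, so the rule governs.

Yes — Ines must obtain a building permit.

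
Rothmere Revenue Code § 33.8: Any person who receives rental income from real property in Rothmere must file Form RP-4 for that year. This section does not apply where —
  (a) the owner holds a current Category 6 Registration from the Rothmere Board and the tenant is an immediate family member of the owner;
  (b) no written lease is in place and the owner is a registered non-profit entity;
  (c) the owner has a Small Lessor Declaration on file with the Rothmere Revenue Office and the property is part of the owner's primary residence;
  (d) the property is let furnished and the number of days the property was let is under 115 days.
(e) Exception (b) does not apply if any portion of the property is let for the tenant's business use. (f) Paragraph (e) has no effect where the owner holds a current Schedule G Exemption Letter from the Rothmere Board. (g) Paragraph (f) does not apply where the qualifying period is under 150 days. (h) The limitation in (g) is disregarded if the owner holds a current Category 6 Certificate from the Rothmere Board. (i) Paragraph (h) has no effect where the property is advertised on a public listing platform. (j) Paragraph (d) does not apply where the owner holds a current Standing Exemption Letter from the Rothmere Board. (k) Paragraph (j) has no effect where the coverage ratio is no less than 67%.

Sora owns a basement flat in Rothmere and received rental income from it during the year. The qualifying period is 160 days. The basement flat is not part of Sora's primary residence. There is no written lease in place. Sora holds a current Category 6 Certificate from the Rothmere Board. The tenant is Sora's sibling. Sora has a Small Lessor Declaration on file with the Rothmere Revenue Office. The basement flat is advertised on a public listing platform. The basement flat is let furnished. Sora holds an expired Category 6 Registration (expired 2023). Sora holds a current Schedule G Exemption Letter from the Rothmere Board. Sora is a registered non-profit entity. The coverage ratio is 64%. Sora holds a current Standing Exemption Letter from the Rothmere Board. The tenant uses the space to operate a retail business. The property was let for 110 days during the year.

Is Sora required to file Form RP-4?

Exception (a) requires that the owner holds a current Category 6 Registration from the Rothmere Board; but no current Category 6 Registration is held, so (a) is unavailable.
Exception (b): there is no written lease; Sora is a registered non-profit — every condition holds. Applying paragraphs (e)–(i): (e) operates (the space is let for business use), but yields to (f): (f) operates against (e): a current Schedule G Exemption Letter is held. (g) is not triggered (the qualifying period is 160 days, not under 150 days), so (f) stands. (b) remains available.
Exception (c) requires that the property is part of the owner's primary residence; but the basement flat is not part of the primary residence, so (c) is unavailable.
Exception (d): the property is let furnished; the number of days the property was let is 110 days, under the 115 days limit — every condition holds. Turning to paragraphs (j)–(k): (j) applies — a current Standing Exemption Letter is held. (k), which would lift (j), does not operate here — the coverage ratio is 64%, short of 67%. So (d) is unavailable.

No — exception (b) applies; Sora is not required to file Form RP-4.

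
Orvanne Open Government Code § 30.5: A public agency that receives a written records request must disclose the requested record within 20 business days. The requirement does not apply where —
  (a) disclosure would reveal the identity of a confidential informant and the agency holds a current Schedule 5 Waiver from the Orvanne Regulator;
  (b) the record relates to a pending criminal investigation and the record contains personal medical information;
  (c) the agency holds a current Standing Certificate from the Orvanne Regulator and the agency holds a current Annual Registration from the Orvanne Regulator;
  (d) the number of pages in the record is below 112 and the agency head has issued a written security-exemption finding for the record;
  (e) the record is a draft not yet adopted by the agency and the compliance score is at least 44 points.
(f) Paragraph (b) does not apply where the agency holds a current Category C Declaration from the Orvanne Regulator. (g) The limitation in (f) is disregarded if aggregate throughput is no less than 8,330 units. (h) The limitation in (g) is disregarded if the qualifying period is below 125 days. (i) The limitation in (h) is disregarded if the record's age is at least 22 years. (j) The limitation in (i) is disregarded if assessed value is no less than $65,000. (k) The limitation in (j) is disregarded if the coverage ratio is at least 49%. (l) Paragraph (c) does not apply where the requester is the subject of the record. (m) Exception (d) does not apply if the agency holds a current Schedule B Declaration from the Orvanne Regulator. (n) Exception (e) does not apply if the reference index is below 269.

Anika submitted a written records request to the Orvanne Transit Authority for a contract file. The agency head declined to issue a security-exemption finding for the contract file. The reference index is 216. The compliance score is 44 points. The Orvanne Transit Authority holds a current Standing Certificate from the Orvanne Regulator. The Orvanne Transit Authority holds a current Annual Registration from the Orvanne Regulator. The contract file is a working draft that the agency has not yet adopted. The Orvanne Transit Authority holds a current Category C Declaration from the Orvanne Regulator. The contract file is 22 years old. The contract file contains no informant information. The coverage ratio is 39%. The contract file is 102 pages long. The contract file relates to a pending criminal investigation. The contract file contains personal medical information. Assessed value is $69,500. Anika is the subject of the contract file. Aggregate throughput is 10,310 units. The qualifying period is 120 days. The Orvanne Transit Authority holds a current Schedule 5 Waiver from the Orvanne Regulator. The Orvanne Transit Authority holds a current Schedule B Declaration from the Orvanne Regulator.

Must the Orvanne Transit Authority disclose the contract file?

Exception (a) does not apply: the contract file contains no informant information.
Exception (b)'s conditions are all satisfied: the contract file relates to a pending investigation; the contract file contains personal medical information. But applying paragraphs (f)–(k): (f) operates against (b): a current Category C Declaration is held. (g) would limit (f) — aggregate throughput is 10,310 units, meeting the 8,330 units threshold — but (h) sets (g) aside: (h) operates against (g): the qualifying period is 120 days, below the 125 days limit. (i) applies (the record's age is 22 years, meeting the 22 years threshold), but yields to (j): (j) is triggered — assessed value is $69,500, meeting the $65,000 threshold. (k), which would lift (j), is not engaged — the coverage ratio is 39%, short of 49%. (b) is therefore removed.
Exception (c)'s conditions are all satisfied: a current Standing Certificate is held; a current Annual Registration is held. But applying paragraph (l): (l) is engaged — Anika is the subject of the contract file. So (c) is unavailable.
Exception (d) requires that the agency head has issued a written security-exemption finding for the record; but the agency head declined to issue a security-exemption finding, so (d) is unavailable.
Exception (e)'s conditions are all satisfied: the contract file is an unadopted draft; the compliance score is 44 points, meeting the 44 points threshold. But: (n) operates against (e): the reference index is 216, below the 269 limit. (e) is therefore removed.
None of the exceptions is available; § 30.5 applies in full.

Yes — the Orvanne Transit Authority must disclose the contract file.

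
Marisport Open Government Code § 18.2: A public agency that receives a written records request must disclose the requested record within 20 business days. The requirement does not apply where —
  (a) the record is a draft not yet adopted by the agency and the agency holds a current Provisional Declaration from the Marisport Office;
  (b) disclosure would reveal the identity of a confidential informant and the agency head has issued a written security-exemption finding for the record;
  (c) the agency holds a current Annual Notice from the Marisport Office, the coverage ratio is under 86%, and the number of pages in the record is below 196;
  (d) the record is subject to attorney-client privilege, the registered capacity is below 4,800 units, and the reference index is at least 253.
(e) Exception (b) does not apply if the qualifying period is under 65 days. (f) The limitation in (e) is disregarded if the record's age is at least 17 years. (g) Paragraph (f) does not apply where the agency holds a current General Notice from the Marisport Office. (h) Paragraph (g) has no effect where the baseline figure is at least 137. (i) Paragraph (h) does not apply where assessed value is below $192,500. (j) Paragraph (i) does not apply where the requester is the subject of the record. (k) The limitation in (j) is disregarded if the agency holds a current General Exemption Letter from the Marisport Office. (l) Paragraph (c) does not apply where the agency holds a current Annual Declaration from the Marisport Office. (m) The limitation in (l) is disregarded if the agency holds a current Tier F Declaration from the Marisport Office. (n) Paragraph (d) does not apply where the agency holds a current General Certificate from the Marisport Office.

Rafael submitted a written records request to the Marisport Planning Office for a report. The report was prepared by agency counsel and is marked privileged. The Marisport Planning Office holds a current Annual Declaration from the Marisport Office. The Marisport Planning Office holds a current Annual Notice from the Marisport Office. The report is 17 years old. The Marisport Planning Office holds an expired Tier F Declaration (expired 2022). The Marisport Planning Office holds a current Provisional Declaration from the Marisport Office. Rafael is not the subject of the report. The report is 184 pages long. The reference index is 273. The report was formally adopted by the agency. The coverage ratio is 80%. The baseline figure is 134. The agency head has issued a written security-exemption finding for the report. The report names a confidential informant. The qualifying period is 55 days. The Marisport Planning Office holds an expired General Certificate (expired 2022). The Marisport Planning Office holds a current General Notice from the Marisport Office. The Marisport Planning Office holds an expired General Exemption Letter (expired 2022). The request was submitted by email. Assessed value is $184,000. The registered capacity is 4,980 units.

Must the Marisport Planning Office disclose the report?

Exception (a) requires that the record is a draft not yet adopted by the agency; but the report has been formally adopted, so (a) is unavailable.
Exception (b): the report names a confidential informant; a written security-exemption finding has been issued — every condition holds. However, paragraphs (e)–(k) must be considered: (e) operates against (b): the qualifying period is 55 days, under the 65 days limit. (f) is triggered (the record's age is 17 years, meeting the 17 years threshold), but is overridden by (g): (g) operates against (f): a current General Notice is held. (h) does not operate here (the baseline figure is 134, short of 137), so (g) stands. (b) is therefore removed.
Exception (c) is satisfied on its face — a current Annual Notice is held; the coverage ratio is 80%, under the 86% limit; the number of pages in the record is 184, below the 196 limit. However, paragraphs (l)–(m) must be considered: (l) applies — a current Annual Declaration is held. (m) is not triggered (the Tier F Declaration is not current), so (l) stands. (c) is therefore removed.
Exception (d) fails — the registered capacity is 4,980 units, not below 4,800 units.
No exception applies. The general rule governs.

Yes — the Marisport Planning Office must disclose the report.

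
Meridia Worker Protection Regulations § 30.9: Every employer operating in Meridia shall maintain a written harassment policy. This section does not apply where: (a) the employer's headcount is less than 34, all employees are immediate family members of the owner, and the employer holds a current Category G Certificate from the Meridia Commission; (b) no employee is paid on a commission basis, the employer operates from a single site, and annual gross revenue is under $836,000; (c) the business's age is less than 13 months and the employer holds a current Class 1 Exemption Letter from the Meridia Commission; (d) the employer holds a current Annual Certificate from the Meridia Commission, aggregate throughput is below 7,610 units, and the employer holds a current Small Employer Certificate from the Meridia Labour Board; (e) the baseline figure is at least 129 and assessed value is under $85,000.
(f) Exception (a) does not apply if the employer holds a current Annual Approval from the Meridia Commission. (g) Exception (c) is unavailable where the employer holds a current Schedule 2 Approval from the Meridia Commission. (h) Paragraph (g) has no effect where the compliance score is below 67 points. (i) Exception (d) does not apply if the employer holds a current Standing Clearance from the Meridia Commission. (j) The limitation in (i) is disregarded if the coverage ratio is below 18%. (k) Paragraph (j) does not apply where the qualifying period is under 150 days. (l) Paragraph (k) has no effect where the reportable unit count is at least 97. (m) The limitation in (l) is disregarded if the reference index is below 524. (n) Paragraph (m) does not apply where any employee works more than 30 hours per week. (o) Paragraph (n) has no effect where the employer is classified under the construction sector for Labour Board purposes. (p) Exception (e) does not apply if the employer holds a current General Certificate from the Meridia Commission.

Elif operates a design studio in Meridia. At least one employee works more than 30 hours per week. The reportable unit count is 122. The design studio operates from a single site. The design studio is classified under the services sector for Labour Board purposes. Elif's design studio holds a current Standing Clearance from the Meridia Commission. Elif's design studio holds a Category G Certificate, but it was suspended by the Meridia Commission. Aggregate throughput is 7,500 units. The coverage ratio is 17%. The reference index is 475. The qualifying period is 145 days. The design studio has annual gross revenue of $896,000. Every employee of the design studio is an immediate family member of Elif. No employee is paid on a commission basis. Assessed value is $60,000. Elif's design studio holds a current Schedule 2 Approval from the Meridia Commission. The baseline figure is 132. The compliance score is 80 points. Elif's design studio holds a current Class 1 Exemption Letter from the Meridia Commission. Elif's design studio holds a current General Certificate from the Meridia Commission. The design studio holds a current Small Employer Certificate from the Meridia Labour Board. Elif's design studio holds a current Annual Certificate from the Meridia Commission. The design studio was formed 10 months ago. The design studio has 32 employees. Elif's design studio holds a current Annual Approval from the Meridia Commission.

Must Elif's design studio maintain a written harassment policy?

Exception (a) requires that the employer holds a current Category G Certificate from the Meridia Commission; but the Category G Certificate is not current, so (a) is unavailable.
Exception (b) does not apply: annual gross revenue is $896,000, not under $836,000.
Exception (c): the business's age is 10 months, less than the 13 months limit; a current Class 1 Exemption Letter is held — every condition holds. However, paragraphs (g)–(h) must be considered: (g) applies — a current Schedule 2 Approval is held. (h), which would lift (g), is inapplicable — the compliance score is 80 points, not below 67 points. (c) is therefore removed.
All of (d)'s requirements are met (a current Annual Certificate is held; aggregate throughput is 7,500 units, below the 7,610 units limit; a current Small Employer Certificate is held). Applying paragraphs (i)–(o): (i) applies (a current Standing Clearance is held), but is set aside by (j): (j) operates against (i): the coverage ratio is 17%, below the 18% limit. (k) would limit (j) — the qualifying period is 145 days, under the 150 days limit — but (l) sets (k) aside: (l) is engaged — the reportable unit count is 122, meeting the 97 threshold. (m) would limit (l) — the reference index is 475, below the 524 limit — but (n) sets (m) aside: (n) operates against (m): at least one employee exceeds 30 hours/week. (o), which would lift (n), is inapplicable — the design studio is classified under the services sector. So (d) applies.
Exception (e)'s conditions are all satisfied: the baseline figure is 132, meeting the 129 threshold; assessed value is $60,000, under the $85,000 limit. But applying paragraph (p): (p) operates — a current General Certificate is held. Exception (e) does not apply.

No — exception (d) applies; Elif's design studio is not required to maintain a written harassment policy.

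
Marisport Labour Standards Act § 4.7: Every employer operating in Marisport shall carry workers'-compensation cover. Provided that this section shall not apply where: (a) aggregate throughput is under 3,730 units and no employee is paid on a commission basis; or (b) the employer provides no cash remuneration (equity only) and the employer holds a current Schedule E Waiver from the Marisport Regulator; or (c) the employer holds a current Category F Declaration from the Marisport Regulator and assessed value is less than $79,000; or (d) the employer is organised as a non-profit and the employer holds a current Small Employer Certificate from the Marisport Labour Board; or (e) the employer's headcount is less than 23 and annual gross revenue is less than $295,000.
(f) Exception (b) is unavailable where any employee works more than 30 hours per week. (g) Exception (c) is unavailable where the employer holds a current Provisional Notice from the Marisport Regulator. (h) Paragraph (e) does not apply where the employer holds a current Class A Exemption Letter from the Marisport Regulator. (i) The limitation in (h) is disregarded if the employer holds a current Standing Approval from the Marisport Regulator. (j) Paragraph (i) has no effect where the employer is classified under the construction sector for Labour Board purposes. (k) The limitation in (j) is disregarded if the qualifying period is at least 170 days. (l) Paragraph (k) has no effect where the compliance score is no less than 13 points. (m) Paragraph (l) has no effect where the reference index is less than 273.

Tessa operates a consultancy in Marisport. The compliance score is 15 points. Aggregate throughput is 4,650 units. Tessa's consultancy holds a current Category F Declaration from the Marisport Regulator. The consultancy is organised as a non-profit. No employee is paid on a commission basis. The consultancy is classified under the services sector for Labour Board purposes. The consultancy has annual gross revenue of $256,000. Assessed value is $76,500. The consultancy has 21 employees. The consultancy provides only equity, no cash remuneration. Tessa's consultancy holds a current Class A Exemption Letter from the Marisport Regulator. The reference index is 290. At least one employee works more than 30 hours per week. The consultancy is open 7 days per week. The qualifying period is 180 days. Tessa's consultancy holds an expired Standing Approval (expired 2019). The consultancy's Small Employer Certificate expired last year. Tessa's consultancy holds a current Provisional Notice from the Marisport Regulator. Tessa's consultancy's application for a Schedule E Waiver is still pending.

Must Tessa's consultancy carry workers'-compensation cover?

Yes — Tessa's consultancy must carry workers'-compensation cover.

Exception (a) requires that aggregate throughput is under 3,730 units; but aggregate throughput is 4,650 units, not under 3,730 units, so (a) is unavailable.
Exception (b) requires that the employer holds a current Schedule E Waiver from the Marisport Regulator; but the Schedule E Waiver is not current, so (b) is unavailable.
Exception (c): a current Category F Declaration is held; assessed value is $76,500, less than the $79,000 limit — every condition holds. But: (g) operates against (c): a current Provisional Notice is held. Exception (c) does not apply.
Exception (d) requires that the employer holds a current Small Employer Certificate from the Marisport Labour Board; but the Small Employer Certificate has expired, so (d) is unavailable.
Exception (e): the employer's headcount is 21, less than the 23 limit; annual gross revenue is $256,000, less than the $295,000 limit — every condition holds. Turning to paragraphs (h)–(m): (h) operates against (e): a current Class A Exemption Letter is held. (i), which would lift (h), is not triggered — no current Standing Approval is held. (e) is therefore removed.
None of the exceptions is available; § 4.7 applies in full.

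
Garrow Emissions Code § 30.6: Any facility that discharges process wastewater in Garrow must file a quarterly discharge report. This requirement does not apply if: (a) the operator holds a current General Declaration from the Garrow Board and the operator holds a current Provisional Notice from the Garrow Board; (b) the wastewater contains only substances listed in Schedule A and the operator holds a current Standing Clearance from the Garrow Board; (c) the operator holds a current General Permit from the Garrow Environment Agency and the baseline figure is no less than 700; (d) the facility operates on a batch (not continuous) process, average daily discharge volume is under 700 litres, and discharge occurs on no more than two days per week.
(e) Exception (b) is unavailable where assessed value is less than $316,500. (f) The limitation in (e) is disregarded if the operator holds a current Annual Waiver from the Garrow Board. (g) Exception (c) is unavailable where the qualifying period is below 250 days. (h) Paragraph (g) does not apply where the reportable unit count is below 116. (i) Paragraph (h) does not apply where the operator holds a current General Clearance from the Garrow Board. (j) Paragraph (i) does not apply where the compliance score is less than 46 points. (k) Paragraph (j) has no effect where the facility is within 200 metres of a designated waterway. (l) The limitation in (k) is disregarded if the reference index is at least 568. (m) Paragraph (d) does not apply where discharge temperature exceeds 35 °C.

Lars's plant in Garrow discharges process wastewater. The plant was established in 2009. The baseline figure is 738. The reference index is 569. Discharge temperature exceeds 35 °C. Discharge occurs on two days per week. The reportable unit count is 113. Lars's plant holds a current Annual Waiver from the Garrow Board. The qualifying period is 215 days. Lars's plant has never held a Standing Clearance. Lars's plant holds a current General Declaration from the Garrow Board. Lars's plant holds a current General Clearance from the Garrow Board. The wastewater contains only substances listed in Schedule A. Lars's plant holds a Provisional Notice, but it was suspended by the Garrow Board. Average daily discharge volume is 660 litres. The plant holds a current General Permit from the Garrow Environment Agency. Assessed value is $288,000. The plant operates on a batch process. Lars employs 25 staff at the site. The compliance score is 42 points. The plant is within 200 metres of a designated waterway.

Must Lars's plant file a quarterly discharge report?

No — exception (c) applies; Lars's plant is not required to file a quarterly discharge report.

Exception (a) requires that the operator holds a current Provisional Notice from the Garrow Board; but there is no Provisional Notice in force, so (a) is unavailable.
Exception (b) requires that the operator holds a current Standing Clearance from the Garrow Board; but no current Standing Clearance is held, so (b) is unavailable.
Exception (c)'s conditions are all satisfied: a current General Permit is held; the baseline figure is 738, meeting the 700 threshold. Under paragraphs (g)–(l): (g) is engaged (the qualifying period is 215 days, below the 250 days limit), but is set aside by (h): (h) operates against (g): the reportable unit count is 113, below the 116 limit. (i) operates (a current General Clearance is held), but is set aside by (j): (j) is triggered — the compliance score is 42 points, less than the 46 points limit. (k) would limit (j) — the plant is within 200 m of a designated waterway — but (l) sets (k) aside: (l) operates against (k): the reference index is 569, meeting the 568 threshold. So (c) applies.
Exception (d): the facility operates on a batch process; average daily discharge volume is 660 litres, under the 700 litres limit; discharge occurs on no more than two days per week — every condition holds. But applying paragraph (m): (m) applies — discharge temperature exceeds 35 °C. (d) is therefore removed.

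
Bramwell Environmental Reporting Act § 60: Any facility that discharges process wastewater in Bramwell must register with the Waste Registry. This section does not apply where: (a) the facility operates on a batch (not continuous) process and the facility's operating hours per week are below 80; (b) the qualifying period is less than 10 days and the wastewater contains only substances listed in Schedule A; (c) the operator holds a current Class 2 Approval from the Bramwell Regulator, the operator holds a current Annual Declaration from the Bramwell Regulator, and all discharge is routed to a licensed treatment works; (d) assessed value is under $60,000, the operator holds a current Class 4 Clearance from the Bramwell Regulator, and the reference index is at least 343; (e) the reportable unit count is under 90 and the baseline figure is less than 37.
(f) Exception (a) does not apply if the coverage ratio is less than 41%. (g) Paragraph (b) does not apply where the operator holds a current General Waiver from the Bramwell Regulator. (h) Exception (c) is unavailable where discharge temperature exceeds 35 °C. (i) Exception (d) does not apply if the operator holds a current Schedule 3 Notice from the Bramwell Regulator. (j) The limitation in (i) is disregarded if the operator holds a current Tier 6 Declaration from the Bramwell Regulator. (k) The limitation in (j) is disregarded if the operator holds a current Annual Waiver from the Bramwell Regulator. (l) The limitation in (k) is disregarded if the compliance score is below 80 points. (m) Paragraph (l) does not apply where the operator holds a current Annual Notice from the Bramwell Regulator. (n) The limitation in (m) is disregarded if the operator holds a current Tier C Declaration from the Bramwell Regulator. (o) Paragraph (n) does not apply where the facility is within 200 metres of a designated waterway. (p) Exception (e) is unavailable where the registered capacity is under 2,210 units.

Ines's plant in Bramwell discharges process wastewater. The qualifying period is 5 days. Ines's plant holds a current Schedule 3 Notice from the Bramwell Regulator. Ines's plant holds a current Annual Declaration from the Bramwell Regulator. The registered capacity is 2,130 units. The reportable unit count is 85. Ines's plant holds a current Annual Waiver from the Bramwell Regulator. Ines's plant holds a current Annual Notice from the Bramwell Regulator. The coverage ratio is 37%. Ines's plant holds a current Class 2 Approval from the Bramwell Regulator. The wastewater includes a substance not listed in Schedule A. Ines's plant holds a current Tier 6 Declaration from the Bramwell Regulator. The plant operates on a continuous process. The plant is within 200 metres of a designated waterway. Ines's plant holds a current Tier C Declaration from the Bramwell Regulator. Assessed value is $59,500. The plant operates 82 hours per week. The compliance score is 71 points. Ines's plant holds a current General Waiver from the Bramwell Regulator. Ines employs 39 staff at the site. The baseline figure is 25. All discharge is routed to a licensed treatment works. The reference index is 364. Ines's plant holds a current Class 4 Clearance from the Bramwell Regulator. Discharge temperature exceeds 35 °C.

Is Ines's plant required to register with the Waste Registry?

Exception (a) does not apply: the facility operates on a continuous process.
Exception (b) fails — the wastewater includes a non-Schedule-A substance.
All of (c)'s requirements are met (a current Class 2 Approval is held; a current Annual Declaration is held; discharge is routed to a licensed treatment works). However, paragraph (h) must be considered: (h) operates against (c): discharge temperature exceeds 35 °C. So (c) is unavailable.
Exception (d): assessed value is $59,500, under the $60,000 limit; a current Class 4 Clearance is held; the reference index is 364, meeting the 343 threshold — every condition holds. Turning to paragraphs (i)–(o): (i) operates against (d): a current Schedule 3 Notice is held. (j) would limit (i) — a current Tier 6 Declaration is held — but (k) sets (j) aside: (k) operates against (j): a current Annual Waiver is held. (l) would limit (k) — the compliance score is 71 points, below the 80 points limit — but (m) sets (l) aside: (m) is engaged — a current Annual Notice is held. (n) would limit (m) — a current Tier C Declaration is held — but (o) sets (n) aside: (o) operates against (n): the plant is within 200 m of a designated waterway. So (d) is unavailable.
Exception (e) is satisfied on its face — the reportable unit count is 85, under the 90 limit; the baseline figure is 25, less than the 37 limit. Turning to paragraph (p): (p) operates against (e): the registered capacity is 2,130 units, under the 2,210 units limit. Exception (e) does not apply.
No exception displaces § 60.

Yes — Ines's plant must register with the Waste Registry.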